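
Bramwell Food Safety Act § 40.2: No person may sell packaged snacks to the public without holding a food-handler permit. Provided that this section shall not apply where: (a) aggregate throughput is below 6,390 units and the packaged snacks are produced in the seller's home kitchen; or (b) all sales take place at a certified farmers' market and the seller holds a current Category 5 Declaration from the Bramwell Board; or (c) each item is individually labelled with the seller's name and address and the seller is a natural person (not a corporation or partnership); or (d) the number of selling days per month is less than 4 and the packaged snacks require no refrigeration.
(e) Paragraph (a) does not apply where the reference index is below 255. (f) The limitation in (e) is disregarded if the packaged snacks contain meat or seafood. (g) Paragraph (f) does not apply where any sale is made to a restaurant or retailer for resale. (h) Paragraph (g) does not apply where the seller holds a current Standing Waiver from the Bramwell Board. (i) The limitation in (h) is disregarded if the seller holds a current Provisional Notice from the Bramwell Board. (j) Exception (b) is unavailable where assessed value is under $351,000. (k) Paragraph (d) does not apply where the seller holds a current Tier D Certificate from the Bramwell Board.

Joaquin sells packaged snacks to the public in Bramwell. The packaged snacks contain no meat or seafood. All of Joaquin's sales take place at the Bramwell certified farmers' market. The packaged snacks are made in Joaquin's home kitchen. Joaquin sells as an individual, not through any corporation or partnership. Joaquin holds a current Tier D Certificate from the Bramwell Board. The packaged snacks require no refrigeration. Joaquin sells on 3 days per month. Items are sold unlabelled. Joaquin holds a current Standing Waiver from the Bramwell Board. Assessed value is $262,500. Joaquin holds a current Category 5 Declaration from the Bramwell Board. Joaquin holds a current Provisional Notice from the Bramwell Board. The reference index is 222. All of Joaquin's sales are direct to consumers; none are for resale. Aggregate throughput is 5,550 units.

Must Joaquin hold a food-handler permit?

Yes — Joaquin must hold a food-handler permit.

Exception (a): aggregate throughput is 5,550 units, below the 6,390 units limit; the packaged snacks are home-kitchen produced — every condition holds. Turning to paragraphs (e)–(i): (e) is triggered — the reference index is 222, below the 255 limit. (f) is not triggered (the packaged snacks contain no meat or seafood), so (e) stands. Exception (a) does not apply.
Exception (b): all sales are at a certified farmers' market; a current Category 5 Declaration is held — every condition holds. But applying paragraph (j): (j) operates against (b): assessed value is $262,500, under the $351,000 limit. So (b) is unavailable.
Exception (c) does not apply: items are sold unlabelled.
Exception (d): the number of selling days per month is 3, less than the 4 limit; the packaged snacks are shelf-stable — every condition holds. Turning to paragraph (k): (k) is triggered — a current Tier D Certificate is held. So (d) is unavailable.
No exception displaces § 40.2.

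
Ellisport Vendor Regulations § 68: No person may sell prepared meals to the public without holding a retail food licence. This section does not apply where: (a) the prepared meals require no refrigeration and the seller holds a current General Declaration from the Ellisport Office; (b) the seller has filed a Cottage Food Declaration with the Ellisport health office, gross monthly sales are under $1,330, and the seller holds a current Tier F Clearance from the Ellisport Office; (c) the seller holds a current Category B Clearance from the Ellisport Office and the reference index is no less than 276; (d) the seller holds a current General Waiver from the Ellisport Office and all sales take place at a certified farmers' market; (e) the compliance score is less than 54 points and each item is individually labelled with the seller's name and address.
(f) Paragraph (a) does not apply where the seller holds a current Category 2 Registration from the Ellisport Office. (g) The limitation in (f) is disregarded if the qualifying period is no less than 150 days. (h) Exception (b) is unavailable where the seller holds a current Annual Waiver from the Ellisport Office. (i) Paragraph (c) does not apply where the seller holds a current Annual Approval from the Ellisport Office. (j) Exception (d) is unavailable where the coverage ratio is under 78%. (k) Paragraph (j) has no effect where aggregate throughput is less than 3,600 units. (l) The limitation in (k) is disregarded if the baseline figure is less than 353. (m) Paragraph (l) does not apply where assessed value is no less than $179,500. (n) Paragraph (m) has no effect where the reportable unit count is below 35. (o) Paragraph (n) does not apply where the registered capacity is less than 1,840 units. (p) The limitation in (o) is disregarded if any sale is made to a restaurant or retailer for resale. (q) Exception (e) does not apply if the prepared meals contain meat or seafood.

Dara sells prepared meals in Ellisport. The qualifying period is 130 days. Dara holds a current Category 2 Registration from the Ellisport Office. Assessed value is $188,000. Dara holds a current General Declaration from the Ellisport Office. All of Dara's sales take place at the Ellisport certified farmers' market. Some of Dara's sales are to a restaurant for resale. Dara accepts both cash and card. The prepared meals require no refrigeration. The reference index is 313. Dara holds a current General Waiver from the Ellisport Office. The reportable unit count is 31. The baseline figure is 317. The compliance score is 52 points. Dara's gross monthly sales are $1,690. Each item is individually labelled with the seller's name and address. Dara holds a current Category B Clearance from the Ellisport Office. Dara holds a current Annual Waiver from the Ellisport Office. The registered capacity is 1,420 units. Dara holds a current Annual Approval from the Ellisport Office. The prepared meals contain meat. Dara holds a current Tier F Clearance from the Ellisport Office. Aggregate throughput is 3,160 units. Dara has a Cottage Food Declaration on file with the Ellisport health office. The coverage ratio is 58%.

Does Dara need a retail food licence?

Yes — Dara must hold a retail food licence.

Exception (a) is satisfied on its face — the prepared meals are shelf-stable; a current General Declaration is held. However, paragraphs (f)–(g) must be considered: (f) operates against (a): a current Category 2 Registration is held. (g), which would lift (f), is not triggered — the qualifying period is 130 days, short of 150 days. (a) is therefore removed.
Exception (b) requires that gross monthly sales are under $1,330; but gross monthly sales are $1,690, not under $1,330, so (b) is unavailable.
Exception (c)'s conditions are all satisfied: a current Category B Clearance is held; the reference index is 313, meeting the 276 threshold. But applying paragraph (i): (i) operates against (c): a current Annual Approval is held. Exception (c) does not apply.
Exception (d): a current General Waiver is held; all sales are at a certified farmers' market — every condition holds. However, paragraphs (j)–(p) must be considered: (j) operates — the coverage ratio is 58%, under the 78% limit. (k) would limit (j) — aggregate throughput is 3,160 units, less than the 3,600 units limit — but (l) sets (k) aside: (l) operates against (k): the baseline figure is 317, less than the 353 limit. (m) would limit (l) — assessed value is $188,000, meeting the $179,500 threshold — but (n) sets (m) aside: (n) operates against (m): the reportable unit count is 31, below the 35 limit. (o) operates (the registered capacity is 1,420 units, less than the 1,840 units limit), but is itself disapplied by (p): (p) is engaged — some sales are to a restaurant for resale. So (d) is unavailable.
Exception (e): the compliance score is 52 points, less than the 54 points limit; items are individually labelled — every condition holds. Turning to paragraph (q): (q) operates — the prepared meals contain meat. Exception (e) does not apply.
Every exception is unavailable, so the rule governs.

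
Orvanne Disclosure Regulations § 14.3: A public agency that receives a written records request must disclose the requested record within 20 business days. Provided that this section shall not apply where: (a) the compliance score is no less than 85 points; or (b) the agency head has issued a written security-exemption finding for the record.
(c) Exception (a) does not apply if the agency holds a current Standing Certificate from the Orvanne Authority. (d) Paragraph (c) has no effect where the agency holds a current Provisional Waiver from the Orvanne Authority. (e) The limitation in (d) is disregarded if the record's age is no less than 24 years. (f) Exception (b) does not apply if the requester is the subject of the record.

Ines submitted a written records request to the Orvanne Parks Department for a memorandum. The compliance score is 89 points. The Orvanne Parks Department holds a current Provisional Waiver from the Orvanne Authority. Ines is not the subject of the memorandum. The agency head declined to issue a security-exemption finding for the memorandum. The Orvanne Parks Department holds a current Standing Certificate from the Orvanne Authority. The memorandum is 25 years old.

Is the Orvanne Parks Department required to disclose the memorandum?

Exception (a) is satisfied on its face — the compliance score is 89 points, meeting the 85 points threshold. However, paragraphs (c)–(e) must be considered: (c) is engaged — a current Standing Certificate is held. (d) would limit (c) — a current Provisional Waiver is held — but (e) sets (d) aside: (e) is triggered — the record's age is 25 years, meeting the 24 years threshold. So (a) is unavailable.
Exception (b) requires that the agency head has issued a written security-exemption finding for the record; but the agency head declined to issue a security-exemption finding, so (b) is unavailable.
No exception is made out. the Orvanne Parks Department falls within the general rule.

Yes — the Orvanne Parks Department must disclose the memorandum.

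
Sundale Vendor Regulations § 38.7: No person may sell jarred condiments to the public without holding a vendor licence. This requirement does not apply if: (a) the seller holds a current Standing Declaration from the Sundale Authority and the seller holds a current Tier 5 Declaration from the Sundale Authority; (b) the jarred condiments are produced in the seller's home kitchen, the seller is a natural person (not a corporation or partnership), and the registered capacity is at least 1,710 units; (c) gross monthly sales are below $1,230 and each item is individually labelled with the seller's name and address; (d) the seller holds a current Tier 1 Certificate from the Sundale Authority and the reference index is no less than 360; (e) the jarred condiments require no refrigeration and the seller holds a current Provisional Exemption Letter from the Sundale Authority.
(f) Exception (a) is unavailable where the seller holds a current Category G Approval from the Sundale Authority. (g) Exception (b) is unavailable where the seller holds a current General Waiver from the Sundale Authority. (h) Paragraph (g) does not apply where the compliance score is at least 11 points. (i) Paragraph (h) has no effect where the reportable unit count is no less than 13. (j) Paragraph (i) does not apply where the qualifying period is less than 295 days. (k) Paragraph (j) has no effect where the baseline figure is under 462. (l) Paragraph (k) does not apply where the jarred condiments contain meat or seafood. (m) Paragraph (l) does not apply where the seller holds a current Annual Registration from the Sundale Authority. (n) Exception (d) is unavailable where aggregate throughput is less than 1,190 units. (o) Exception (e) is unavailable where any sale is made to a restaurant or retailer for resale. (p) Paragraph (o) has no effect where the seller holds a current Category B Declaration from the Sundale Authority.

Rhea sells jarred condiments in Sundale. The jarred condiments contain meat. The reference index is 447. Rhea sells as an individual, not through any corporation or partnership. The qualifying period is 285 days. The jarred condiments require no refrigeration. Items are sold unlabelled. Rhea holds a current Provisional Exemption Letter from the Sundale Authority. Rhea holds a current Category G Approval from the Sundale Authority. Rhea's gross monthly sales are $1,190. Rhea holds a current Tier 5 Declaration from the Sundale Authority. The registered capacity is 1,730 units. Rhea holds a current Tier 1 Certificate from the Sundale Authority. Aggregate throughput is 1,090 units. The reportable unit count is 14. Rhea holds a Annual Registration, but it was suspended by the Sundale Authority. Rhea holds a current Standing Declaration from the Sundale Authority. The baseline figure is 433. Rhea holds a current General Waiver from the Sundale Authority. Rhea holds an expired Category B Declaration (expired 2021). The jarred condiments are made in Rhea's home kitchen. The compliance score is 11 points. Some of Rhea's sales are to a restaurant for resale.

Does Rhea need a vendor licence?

No — exception (b) applies; Rhea is not required to hold a vendor licence.

All of (a)'s requirements are met (a current Standing Declaration is held; a current Tier 5 Declaration is held). However, paragraph (f) must be considered: (f) is triggered — a current Category G Approval is held. Exception (a) does not apply.
Exception (b)'s conditions are all satisfied: the jarred condiments are home-kitchen produced; the seller is a natural person; the registered capacity is 1,730 units, meeting the 1,710 units threshold. Under paragraphs (g)–(m): (g) would limit (b) — a current General Waiver is held — but (h) sets (g) aside: (h) applies — the compliance score is 11 points, meeting the 11 points threshold. (i) would limit (h) — the reportable unit count is 14, meeting the 13 threshold — but (j) sets (i) aside: (j) is engaged — the qualifying period is 285 days, less than the 295 days limit. (k) is engaged (the baseline figure is 433, under the 462 limit), but is overridden by (l): (l) operates against (k): the jarred condiments contain meat. (m), which would lift (l), does not operate here — no current Annual Registration is held. (b) remains available.
Exception (c) requires that each item is individually labelled with the seller's name and address; but items are sold unlabelled, so (c) is unavailable.
All of (d)'s requirements are met (a current Tier 1 Certificate is held; the reference index is 447, meeting the 360 threshold). Turning to paragraph (n): (n) operates against (d): aggregate throughput is 1,090 units, less than the 1,190 units limit. (d) is therefore removed.
Exception (e)'s conditions are all satisfied: the jarred condiments are shelf-stable; a current Provisional Exemption Letter is held. But applying paragraphs (o)–(p): (o) applies — some sales are to a restaurant for resale. (p), which would lift (o), is inapplicable — there is no Category B Declaration in force. Exception (e) does not apply.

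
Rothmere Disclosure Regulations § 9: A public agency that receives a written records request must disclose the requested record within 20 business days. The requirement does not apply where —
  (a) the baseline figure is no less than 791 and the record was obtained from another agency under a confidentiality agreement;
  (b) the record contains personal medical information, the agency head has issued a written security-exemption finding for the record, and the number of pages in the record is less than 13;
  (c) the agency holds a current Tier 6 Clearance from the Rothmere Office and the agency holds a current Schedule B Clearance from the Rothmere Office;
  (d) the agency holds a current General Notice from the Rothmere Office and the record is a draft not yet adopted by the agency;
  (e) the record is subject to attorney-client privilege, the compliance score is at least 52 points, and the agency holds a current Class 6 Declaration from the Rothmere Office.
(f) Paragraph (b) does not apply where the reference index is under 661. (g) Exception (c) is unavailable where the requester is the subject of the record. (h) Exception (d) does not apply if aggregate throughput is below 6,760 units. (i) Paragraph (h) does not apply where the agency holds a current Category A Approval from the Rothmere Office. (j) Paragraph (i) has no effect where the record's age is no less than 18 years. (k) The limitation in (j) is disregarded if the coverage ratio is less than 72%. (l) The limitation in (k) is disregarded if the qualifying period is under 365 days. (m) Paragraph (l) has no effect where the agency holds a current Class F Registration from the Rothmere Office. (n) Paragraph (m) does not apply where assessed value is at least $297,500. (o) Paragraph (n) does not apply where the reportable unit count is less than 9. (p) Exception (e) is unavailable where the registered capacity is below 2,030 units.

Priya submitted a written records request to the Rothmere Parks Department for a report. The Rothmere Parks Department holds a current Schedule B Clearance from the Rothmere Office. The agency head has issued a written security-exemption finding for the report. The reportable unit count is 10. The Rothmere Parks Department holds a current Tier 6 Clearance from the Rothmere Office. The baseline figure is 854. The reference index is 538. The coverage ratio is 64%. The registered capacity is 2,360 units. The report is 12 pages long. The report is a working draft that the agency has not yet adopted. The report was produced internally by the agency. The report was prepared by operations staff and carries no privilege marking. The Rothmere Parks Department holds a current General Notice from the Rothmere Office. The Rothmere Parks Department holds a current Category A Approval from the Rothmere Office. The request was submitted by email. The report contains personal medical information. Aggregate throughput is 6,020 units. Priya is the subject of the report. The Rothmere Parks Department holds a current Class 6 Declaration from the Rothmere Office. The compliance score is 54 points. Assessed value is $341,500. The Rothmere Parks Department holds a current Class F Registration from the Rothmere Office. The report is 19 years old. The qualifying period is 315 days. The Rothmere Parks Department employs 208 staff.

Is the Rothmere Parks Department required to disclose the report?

Exception (a) requires that the record was obtained from another agency under a confidentiality agreement; but the report was produced internally, so (a) is unavailable.
Exception (b): the report contains personal medical information; a written security-exemption finding has been issued; the number of pages in the record is 12, less than the 13 limit — every condition holds. Turning to paragraph (f): (f) applies — the reference index is 538, under the 661 limit. So (b) is unavailable.
All of (c)'s requirements are met (a current Tier 6 Clearance is held; a current Schedule B Clearance is held). But: (g) is triggered — Priya is the subject of the report. Exception (c) does not apply.
All of (d)'s requirements are met (a current General Notice is held; the report is an unadopted draft). But: (h) is engaged — aggregate throughput is 6,020 units, below the 6,760 units limit. (i) applies (a current Category A Approval is held), but is set aside by (j): (j) applies — the record's age is 19 years, meeting the 18 years threshold. (k) would limit (j) — the coverage ratio is 64%, less than the 72% limit — but (l) sets (k) aside: (l) is engaged — the qualifying period is 315 days, under the 365 days limit. (m) operates (a current Class F Registration is held), but is overridden by (n): (n) operates against (m): assessed value is $341,500, meeting the $297,500 threshold. (o), which would lift (n), does not operate here — the reportable unit count is 10, not less than 9. So (d) is unavailable.
Exception (e) does not apply: the report carries no privilege marking.
No exception displaces § 9.

Yes — the Rothmere Parks Department must disclose the report.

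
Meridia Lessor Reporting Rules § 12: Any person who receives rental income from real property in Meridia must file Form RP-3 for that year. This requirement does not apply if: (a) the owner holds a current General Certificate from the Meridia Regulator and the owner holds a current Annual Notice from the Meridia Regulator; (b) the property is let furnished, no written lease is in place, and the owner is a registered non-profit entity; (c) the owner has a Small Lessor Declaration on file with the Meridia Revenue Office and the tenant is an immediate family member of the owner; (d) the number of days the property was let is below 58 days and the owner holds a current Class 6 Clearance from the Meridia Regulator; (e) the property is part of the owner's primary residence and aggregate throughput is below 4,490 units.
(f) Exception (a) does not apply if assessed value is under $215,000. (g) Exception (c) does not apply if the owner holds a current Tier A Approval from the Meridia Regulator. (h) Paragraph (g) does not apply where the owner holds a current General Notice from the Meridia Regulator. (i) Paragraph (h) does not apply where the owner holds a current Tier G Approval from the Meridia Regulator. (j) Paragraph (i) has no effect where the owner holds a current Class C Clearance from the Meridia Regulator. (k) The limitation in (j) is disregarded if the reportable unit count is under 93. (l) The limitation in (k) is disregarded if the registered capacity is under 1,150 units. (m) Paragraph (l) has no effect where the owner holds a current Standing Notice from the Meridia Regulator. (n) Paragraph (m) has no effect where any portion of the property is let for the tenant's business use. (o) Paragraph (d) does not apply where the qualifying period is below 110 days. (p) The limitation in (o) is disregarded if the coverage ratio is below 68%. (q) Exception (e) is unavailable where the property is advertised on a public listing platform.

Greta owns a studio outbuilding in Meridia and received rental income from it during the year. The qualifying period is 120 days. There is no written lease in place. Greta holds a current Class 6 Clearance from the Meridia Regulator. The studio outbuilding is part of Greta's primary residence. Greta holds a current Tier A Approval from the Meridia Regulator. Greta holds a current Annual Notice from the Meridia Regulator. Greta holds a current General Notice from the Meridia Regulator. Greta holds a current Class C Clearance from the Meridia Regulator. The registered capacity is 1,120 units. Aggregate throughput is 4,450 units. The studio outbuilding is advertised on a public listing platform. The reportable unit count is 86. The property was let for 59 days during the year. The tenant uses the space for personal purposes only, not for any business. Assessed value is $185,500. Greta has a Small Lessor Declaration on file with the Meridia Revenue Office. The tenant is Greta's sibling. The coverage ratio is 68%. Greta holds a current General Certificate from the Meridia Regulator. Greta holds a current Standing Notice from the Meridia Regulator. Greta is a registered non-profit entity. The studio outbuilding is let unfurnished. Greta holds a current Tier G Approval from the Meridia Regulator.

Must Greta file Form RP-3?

All of (a)'s requirements are met (a current General Certificate is held; a current Annual Notice is held). However, paragraph (f) must be considered: (f) operates against (a): assessed value is $185,500, under the $215,000 limit. Exception (a) does not apply.
Exception (b) does not apply: the property is let unfurnished.
Exception (c)'s conditions are all satisfied: a Small Lessor Declaration is on file; the tenant is an immediate family member. Turning to paragraphs (g)–(n): (g) is triggered — a current Tier A Approval is held. (h) applies (a current General Notice is held), but is displaced by (i): (i) applies — a current Tier G Approval is held. (j) is triggered (a current Class C Clearance is held), but yields to (k): (k) operates against (j): the reportable unit count is 86, under the 93 limit. (l) would limit (k) — the registered capacity is 1,120 units, under the 1,150 units limit — but (m) sets (l) aside: (m) operates against (l): a current Standing Notice is held. (n) is not triggered (the space is used for personal purposes only), so (m) stands. Exception (c) does not apply.
Exception (d) fails — the number of days the property was let is 59 days, not below 58 days.
Exception (e) is satisfied on its face — the studio outbuilding is part of the primary residence; aggregate throughput is 4,450 units, below the 4,490 units limit. Turning to paragraph (q): (q) operates against (e): the property is publicly advertised. So (e) is unavailable.
None of the exceptions is available; § 12 applies in full.

Yes — Greta must file Form RP-3.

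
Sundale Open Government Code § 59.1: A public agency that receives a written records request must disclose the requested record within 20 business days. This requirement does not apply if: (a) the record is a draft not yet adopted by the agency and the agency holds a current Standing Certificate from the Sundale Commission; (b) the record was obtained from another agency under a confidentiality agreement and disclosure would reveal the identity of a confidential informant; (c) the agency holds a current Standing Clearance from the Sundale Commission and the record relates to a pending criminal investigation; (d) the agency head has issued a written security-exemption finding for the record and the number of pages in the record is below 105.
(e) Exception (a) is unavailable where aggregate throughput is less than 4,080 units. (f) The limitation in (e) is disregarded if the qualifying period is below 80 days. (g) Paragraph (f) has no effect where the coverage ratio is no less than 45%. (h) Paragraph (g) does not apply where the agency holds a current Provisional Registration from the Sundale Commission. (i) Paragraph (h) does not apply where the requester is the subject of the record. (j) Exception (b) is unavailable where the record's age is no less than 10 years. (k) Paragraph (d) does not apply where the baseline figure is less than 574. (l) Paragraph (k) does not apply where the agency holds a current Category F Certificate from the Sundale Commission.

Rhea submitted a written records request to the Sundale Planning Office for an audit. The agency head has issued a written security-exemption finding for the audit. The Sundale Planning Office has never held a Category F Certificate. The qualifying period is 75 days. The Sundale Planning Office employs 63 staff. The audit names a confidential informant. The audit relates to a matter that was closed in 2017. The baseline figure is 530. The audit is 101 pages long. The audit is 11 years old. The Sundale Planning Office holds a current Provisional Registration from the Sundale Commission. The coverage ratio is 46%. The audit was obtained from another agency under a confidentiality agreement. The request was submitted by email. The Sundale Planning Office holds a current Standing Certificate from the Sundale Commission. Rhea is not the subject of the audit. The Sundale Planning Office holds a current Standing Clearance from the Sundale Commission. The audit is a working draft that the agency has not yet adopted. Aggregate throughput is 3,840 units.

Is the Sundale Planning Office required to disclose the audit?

Exception (a): the audit is an unadopted draft; a current Standing Certificate is held — every condition holds. Applying paragraphs (e)–(i): (e) would limit (a) — aggregate throughput is 3,840 units, less than the 4,080 units limit — but (f) sets (e) aside: (f) operates against (e): the qualifying period is 75 days, below the 80 days limit. (g) would limit (f) — the coverage ratio is 46%, meeting the 45% threshold — but (h) sets (g) aside: (h) applies — a current Provisional Registration is held. (i) is not engaged (Rhea is not the subject of the audit), so (h) stands. (a) remains available.
Exception (b) is satisfied on its face — the audit was obtained under a confidentiality agreement; the audit names a confidential informant. However, paragraph (j) must be considered: (j) operates — the record's age is 11 years, meeting the 10 years threshold. (b) is therefore removed.
Exception (c) fails — the audit relates to a closed matter.
Exception (d): a written security-exemption finding has been issued; the number of pages in the record is 101, below the 105 limit — every condition holds. But: (k) operates against (d): the baseline figure is 530, less than the 574 limit. (l) is inapplicable (there is no Category F Certificate in force), so (k) stands. Exception (d) does not apply.

No — exception (a) applies; the Sundale Planning Office is not required to disclose the audit.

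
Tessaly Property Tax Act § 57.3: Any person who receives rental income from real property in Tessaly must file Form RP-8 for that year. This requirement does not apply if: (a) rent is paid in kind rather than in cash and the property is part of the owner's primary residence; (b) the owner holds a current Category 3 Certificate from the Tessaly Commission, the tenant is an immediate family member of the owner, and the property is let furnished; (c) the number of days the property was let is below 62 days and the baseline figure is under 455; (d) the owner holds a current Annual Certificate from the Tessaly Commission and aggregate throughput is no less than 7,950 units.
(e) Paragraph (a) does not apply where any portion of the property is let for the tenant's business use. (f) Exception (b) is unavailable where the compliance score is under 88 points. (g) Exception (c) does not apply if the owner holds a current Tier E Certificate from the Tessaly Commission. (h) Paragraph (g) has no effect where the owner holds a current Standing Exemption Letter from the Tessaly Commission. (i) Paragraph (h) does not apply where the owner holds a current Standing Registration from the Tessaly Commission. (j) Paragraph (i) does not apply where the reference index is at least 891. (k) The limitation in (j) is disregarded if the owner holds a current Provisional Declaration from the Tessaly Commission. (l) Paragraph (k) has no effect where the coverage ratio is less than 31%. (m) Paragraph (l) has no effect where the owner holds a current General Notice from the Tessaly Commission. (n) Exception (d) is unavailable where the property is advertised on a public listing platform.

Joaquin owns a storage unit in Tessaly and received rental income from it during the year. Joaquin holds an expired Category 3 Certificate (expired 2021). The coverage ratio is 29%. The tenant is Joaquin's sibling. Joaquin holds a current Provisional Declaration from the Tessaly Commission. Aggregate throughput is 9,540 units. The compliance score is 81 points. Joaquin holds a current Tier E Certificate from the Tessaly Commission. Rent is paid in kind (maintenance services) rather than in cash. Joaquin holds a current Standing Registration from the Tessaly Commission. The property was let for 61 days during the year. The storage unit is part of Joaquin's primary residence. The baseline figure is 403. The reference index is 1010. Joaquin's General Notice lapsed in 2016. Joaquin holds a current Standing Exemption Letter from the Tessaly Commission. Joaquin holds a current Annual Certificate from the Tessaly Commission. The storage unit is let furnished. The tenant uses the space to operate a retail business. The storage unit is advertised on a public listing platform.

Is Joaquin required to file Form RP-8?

Exception (a) is satisfied on its face — rent is paid in kind; the storage unit is part of the primary residence. Turning to paragraph (e): (e) is triggered — the space is let for business use. So (a) is unavailable.
Exception (b) does not apply: no current Category 3 Certificate is held.
Exception (c) is satisfied on its face — the number of days the property was let is 61 days, below the 62 days limit; the baseline figure is 403, under the 455 limit. Considering the limiting provisions: (g) would limit (c) — a current Tier E Certificate is held — but (h) sets (g) aside: (h) is engaged — a current Standing Exemption Letter is held. (i) applies (a current Standing Registration is held), but is overridden by (j): (j) operates against (i): the reference index is 1,010, meeting the 891 threshold. (k) would limit (j) — a current Provisional Declaration is held — but (l) sets (k) aside: (l) applies — the coverage ratio is 29%, less than the 31% limit. (m) is not triggered (the General Notice is not current), so (l) stands. Exception (c) stands.
Exception (d)'s conditions are all satisfied: a current Annual Certificate is held; aggregate throughput is 9,540 units, meeting the 7,950 units threshold. However, paragraph (n) must be considered: (n) operates against (d): the property is publicly advertised. So (d) is unavailable.

No — exception (c) applies; Joaquin is not required to file Form RP-8.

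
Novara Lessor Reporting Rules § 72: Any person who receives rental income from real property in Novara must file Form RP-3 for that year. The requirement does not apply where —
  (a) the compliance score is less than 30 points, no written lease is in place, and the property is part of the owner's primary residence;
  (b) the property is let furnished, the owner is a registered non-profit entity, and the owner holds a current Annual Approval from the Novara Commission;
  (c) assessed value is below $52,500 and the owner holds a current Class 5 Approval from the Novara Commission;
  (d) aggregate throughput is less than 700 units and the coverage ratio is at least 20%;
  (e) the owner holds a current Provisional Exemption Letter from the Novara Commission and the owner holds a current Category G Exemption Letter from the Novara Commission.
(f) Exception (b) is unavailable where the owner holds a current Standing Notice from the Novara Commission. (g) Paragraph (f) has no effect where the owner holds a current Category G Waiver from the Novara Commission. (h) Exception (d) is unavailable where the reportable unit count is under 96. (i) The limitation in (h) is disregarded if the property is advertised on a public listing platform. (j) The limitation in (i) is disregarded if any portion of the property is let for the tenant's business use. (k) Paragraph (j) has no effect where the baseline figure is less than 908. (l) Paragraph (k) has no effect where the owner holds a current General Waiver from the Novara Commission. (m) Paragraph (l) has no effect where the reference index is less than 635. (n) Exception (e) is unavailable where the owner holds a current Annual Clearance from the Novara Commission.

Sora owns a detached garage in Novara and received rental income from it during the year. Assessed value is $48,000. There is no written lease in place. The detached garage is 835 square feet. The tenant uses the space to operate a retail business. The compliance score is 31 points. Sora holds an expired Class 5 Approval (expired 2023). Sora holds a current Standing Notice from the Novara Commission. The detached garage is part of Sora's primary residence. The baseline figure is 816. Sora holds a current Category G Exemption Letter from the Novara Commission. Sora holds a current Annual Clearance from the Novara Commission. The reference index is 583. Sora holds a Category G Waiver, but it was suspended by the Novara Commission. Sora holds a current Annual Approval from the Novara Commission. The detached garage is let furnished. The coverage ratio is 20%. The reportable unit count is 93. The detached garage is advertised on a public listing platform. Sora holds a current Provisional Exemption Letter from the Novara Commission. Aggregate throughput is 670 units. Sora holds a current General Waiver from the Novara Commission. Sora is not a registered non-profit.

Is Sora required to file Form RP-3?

Exception (a) requires that the compliance score is less than 30 points; but the compliance score is 31 points, not less than 30 points, so (a) is unavailable.
Exception (b) requires that the owner is a registered non-profit entity; but Sora is not a registered non-profit, so (b) is unavailable.
Exception (c) requires that the owner holds a current Class 5 Approval from the Novara Commission; but no current Class 5 Approval is held, so (c) is unavailable.
All of (d)'s requirements are met (aggregate throughput is 670 units, less than the 700 units limit; the coverage ratio is 20%, meeting the 20% threshold). As to paragraphs (h)–(m): (h) is engaged (the reportable unit count is 93, under the 96 limit), but yields to (i): (i) operates against (h): the property is publicly advertised. (j) would limit (i) — the space is let for business use — but (k) sets (j) aside: (k) operates against (j): the baseline figure is 816, less than the 908 limit. (l) is triggered (a current General Waiver is held), but is displaced by (m): (m) applies — the reference index is 583, less than the 635 limit. So (d) applies.
Exception (e)'s conditions are all satisfied: a current Provisional Exemption Letter is held; a current Category G Exemption Letter is held. But: (n) operates — a current Annual Clearance is held. So (e) is unavailable.

No — exception (d) applies; Sora is not required to file Form RP-3.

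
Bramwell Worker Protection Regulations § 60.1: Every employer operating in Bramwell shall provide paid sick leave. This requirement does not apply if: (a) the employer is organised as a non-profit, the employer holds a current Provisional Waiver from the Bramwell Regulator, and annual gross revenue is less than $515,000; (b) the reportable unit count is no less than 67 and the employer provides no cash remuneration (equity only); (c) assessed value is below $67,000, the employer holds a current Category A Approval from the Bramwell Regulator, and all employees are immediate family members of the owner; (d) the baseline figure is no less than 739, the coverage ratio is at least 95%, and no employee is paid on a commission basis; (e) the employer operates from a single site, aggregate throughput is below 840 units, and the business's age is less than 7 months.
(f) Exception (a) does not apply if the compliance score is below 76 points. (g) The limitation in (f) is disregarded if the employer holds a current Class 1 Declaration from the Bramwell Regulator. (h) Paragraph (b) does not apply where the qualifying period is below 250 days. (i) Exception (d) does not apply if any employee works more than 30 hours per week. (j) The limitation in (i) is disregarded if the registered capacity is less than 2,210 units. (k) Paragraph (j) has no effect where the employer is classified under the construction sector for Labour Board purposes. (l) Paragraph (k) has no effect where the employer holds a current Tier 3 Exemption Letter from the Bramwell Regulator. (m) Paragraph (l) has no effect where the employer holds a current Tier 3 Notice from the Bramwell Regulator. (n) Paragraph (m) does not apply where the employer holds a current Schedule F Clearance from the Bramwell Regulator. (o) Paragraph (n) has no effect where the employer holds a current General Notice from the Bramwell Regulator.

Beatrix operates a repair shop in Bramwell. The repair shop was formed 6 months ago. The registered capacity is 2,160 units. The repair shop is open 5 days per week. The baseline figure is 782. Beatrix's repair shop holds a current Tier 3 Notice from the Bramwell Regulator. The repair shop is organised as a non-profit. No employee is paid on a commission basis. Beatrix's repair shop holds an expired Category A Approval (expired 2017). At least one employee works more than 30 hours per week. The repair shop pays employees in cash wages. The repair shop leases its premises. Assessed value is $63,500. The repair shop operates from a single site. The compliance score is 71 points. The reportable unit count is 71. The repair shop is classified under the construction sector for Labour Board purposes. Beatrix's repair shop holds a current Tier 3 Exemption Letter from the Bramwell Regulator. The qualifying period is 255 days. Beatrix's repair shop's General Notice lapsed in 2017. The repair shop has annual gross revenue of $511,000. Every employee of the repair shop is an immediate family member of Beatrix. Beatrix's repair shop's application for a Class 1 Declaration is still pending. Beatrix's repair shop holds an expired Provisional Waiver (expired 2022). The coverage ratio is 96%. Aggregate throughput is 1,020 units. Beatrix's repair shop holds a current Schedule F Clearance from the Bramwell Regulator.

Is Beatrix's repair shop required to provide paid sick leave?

No — exception (d) applies; Beatrix's repair shop is not required to provide paid sick leave.

Exception (a) does not apply: the Provisional Waiver is not current.
Exception (b) requires that the employer provides no cash remuneration (equity only); but employees are paid cash wages, so (b) is unavailable.
Exception (c) requires that the employer holds a current Category A Approval from the Bramwell Regulator; but the Category A Approval is not current, so (c) is unavailable.
All of (d)'s requirements are met (the baseline figure is 782, meeting the 739 threshold; the coverage ratio is 96%, meeting the 95% threshold; no employee is paid on commission). Under paragraphs (i)–(o): (i) applies (at least one employee exceeds 30 hours/week), but is itself disapplied by (j): (j) is engaged — the registered capacity is 2,160 units, less than the 2,210 units limit. (k) is triggered (the repair shop is classified under the construction sector), but yields to (l): (l) operates — a current Tier 3 Exemption Letter is held. (m) would limit (l) — a current Tier 3 Notice is held — but (n) sets (m) aside: (n) applies — a current Schedule F Clearance is held. (o) is not triggered (no current General Notice is held), so (n) stands. Exception (d) stands.
Exception (e) requires that aggregate throughput is below 840 units; but aggregate throughput is 1,020 units, not below 840 units, so (e) is unavailable.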